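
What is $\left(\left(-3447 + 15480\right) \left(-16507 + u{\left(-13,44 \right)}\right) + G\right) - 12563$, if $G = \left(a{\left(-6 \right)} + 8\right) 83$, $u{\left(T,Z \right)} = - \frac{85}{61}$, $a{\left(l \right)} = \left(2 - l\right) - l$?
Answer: $- \frac{12118030353}{61} \approx -1.9866 \cdot 10^{8}$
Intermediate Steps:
$a{\left(l \right)} = 2 - 2 l$
$u{\left(T,Z \right)} = - \frac{85}{61}$ ($u{\left(T,Z \right)} = \left(-85\right) \frac{1}{61} = - \frac{85}{61}$)
$G = 1826$ ($G = \left(\left(2 - -12\right) + 8\right) 83 = \left(\left(2 + 12\right) + 8\right) 83 = \left(14 + 8\right) 83 = 22 \cdot 83 = 1826$)
$\left(\left(-3447 + 15480\right) \left(-16507 + u{\left(-13,44 \right)}\right) + G\right) - 12563 = \left(\left(-3447 + 15480\right) \left(-16507 - \frac{85}{61}\right) + 1826\right) - 12563 = \left(12033 \left(- \frac{1007012}{61}\right) + 1826\right) - 12563 = \left(- \frac{12117375396}{61} + 1826\right) - 12563 = - \frac{12117264010}{61} - 12563 = - \frac{12118030353}{61}$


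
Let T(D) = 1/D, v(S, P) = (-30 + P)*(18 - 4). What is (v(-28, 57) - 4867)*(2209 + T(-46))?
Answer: -456140757/46 ≈ -9.9161e+6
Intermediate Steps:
v(S, P) = -420 + 14*P (v(S, P) = (-30 + P)*14 = -420 + 14*P)
(v(-28, 57) - 4867)*(2209 + T(-46)) = ((-420 + 14*57) - 4867)*(2209 + 1/(-46)) = ((-420 + 798) - 4867)*(2209 - 1/46) = (378 - 4867)*(101613/46) = -4489*101613/46 = -456140757/46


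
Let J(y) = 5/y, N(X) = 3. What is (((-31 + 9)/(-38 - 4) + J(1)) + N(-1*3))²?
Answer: 32041/441 ≈ 72.655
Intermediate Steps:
(((-31 + 9)/(-38 - 4) + J(1)) + N(-1*3))² = (((-31 + 9)/(-38 - 4) + 5/1) + 3)² = ((-22/(-42) + 5*1) + 3)² = ((-22*(-1/42) + 5) + 3)² = ((11/21 + 5) + 3)² = (116/21 + 3)² = (179/21)² = 32041/441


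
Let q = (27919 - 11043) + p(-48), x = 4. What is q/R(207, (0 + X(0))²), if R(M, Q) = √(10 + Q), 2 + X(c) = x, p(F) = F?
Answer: 1202*√14 ≈ 4497.5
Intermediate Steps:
X(c) = 2 (X(c) = -2 + 4 = 2)
q = 16828 (q = (27919 - 11043) - 48 = 16876 - 48 = 16828)
q/R(207, (0 + X(0))²) = 16828/(√(10 + (0 + 2)²)) = 16828/(√(10 + 2²)) = 16828/(√(10 + 4)) = 16828/(√14) = 16828*(√14/14) = 1202*√14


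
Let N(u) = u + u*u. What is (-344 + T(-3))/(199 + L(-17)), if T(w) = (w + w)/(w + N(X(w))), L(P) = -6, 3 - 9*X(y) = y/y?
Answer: -75538/42653 ≈ -1.7710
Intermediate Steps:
X(y) = 2/9 (X(y) = ⅓ - y/(9*y) = ⅓ - ⅑*1 = ⅓ - ⅑ = 2/9)
N(u) = u + u²
T(w) = 2*w/(22/81 + w) (T(w) = (w + w)/(w + 2*(1 + 2/9)/9) = (2*w)/(w + (2/9)*(11/9)) = (2*w)/(w + 22/81) = (2*w)/(22/81 + w) = 2*w/(22/81 + w))
(-344 + T(-3))/(199 + L(-17)) = (-344 + 162*(-3)/(22 + 81*(-3)))/(199 - 6) = (-344 + 162*(-3)/(22 - 243))/193 = (-344 + 162*(-3)/(-221))*(1/193) = (-344 + 162*(-3)*(-1/221))*(1/193) = (-344 + 486/221)*(1/193) = -75538/221*1/193 = -75538/42653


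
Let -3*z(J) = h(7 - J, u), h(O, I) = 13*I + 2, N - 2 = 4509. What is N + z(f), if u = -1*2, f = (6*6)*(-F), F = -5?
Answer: 4519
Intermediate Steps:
N = 4511 (N = 2 + 4509 = 4511)
f = 180 (f = (6*6)*(-1*(-5)) = 36*5 = 180)
u = -2
h(O, I) = 2 + 13*I
z(J) = 8 (z(J) = -(2 + 13*(-2))/3 = -(2 - 26)/3 = -⅓*(-24) = 8)
N + z(f) = 4511 + 8 = 4519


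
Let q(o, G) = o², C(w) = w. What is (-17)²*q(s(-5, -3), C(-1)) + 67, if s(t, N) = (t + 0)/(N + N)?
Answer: 9637/36 ≈ 267.69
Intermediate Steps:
s(t, N) = t/(2*N) (s(t, N) = t/((2*N)) = t*(1/(2*N)) = t/(2*N))
(-17)²*q(s(-5, -3), C(-1)) + 67 = (-17)²*((½)*(-5)/(-3))² + 67 = 289*((½)*(-5)*(-⅓))² + 67 = 289*(⅚)² + 67 = 289*(25/36) + 67 = 7225/36 + 67 = 9637/36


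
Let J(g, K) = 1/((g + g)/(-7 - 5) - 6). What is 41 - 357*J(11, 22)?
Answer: 4069/47 ≈ 86.574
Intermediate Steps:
J(g, K) = 1/(-6 - g/6) (J(g, K) = 1/((2*g)/(-12) - 6) = 1/((2*g)*(-1/12) - 6) = 1/(-g/6 - 6) = 1/(-6 - g/6))
41 - 357*J(11, 22) = 41 - (-2142)/(36 + 11) = 41 - (-2142)/47 = 41 - 357*(-6/47) = 41 + 2142/47 = 4069/47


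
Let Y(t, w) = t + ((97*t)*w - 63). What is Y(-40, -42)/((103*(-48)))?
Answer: -162857/4944 ≈ -32.940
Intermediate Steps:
Y(t, w) = -63 + t + 97*t*w (Y(t, w) = t + (97*t*w - 63) = t + (-63 + 97*t*w) = -63 + t + 97*t*w)
Y(-40, -42)/((103*(-48))) = (-63 - 40 + 97*(-40)*(-42))/((103*(-48))) = (-63 - 40 + 162960)/(-4944) = 162857*(-1/4944) = -162857/4944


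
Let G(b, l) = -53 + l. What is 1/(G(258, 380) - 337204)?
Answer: -1/336877 ≈ -2.9684e-6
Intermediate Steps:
1/(G(258, 380) - 337204) = 1/((-53 + 380) - 337204) = 1/(327 - 337204) = 1/(-336877) = -1/336877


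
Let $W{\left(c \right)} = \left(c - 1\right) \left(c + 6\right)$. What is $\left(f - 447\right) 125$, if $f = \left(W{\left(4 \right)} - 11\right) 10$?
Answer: $-32125$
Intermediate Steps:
$W{\left(c \right)} = \left(-1 + c\right) \left(6 + c\right)$
$f = 190$ ($f = \left(\left(-6 + 4^{2} + 5 \cdot 4\right) - 11\right) 10 = \left(\left(-6 + 16 + 20\right) - 11\right) 10 = \left(30 - 11\right) 10 = 19 \cdot 10 = 190$)
$\left(f - 447\right) 125 = \left(190 - 447\right) 125 = \left(-257\right) 125 = -32125$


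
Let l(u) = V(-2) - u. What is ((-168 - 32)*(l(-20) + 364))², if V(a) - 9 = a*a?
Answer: 6304360000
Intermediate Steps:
V(a) = 9 + a² (V(a) = 9 + a*a = 9 + a²)
l(u) = 13 - u (l(u) = (9 + (-2)²) - u = (9 + 4) - u = 13 - u)
((-168 - 32)*(l(-20) + 364))² = ((-168 - 32)*((13 - 1*(-20)) + 364))² = (-200*((13 + 20) + 364))² = (-200*(33 + 364))² = (-200*397)² = (-79400)² = 6304360000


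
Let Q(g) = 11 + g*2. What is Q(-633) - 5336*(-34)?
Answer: 180169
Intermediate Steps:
Q(g) = 11 + 2*g
Q(-633) - 5336*(-34) = (11 + 2*(-633)) - 5336*(-34) = (11 - 1266) + 181424 = -1255 + 181424 = 180169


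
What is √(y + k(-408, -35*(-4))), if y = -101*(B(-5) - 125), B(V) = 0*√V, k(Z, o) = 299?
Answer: 6*√359 ≈ 113.68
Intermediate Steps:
B(V) = 0
y = 12625 (y = -101*(0 - 125) = -101*(-125) = 12625)
√(y + k(-408, -35*(-4))) = √(12625 + 299) = √12924 = 6*√359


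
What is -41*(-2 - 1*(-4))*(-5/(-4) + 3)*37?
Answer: -25789/2 ≈ -12895.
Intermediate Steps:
-41*(-2 - 1*(-4))*(-5/(-4) + 3)*37 = -41*(-2 + 4)*(-5*(-1/4) + 3)*37 = -82*(5/4 + 3)*37 = -82*17/4*37 = -41*17/2*37 = -697/2*37 = -25789/2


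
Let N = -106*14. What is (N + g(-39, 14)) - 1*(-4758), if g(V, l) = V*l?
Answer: 2728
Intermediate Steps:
N = -1484
(N + g(-39, 14)) - 1*(-4758) = (-1484 - 39*14) - 1*(-4758) = (-1484 - 546) + 4758 = -2030 + 4758 = 2728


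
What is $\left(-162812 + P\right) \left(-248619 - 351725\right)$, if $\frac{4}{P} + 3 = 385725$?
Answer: $\frac{18850852707284720}{192861} \approx 9.7743 \cdot 10^{10}$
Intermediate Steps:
$P = \frac{2}{192861}$ ($P = \frac{4}{-3 + 385725} = \frac{4}{385722} = 4 \cdot \frac{1}{385722} = \frac{2}{192861} \approx 1.037 \cdot 10^{-5}$)
$\left(-162812 + P\right) \left(-248619 - 351725\right) = \left(-162812 + \frac{2}{192861}\right) \left(-248619 - 351725\right) = \left(- \frac{31400085130}{192861}\right) \left(-600344\right) = \frac{18850852707284720}{192861}$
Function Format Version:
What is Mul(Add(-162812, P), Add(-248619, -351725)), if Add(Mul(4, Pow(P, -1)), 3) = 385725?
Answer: Rational(18850852707284720, 192861) ≈ 9.7743e+10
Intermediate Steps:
P = Rational(2, 192861) (P = Mul(4, Pow(Add(-3, 385725), -1)) = Mul(4, Pow(385722, -1)) = Mul(4, Rational(1, 385722)) = Rational(2, 192861) ≈ 1.0370e-5)
Mul(Add(-162812, P), Add(-248619, -351725)) = Mul(Add(-162812, Rational(2, 192861)), Add(-248619, -351725)) = Mul(Rational(-31400085130, 192861), -600344) = Rational(18850852707284720, 192861)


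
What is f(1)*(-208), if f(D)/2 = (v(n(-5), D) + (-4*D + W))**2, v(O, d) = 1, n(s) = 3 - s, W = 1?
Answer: -1664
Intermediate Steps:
f(D) = 2*(2 - 4*D)**2 (f(D) = 2*(1 + (-4*D + 1))**2 = 2*(1 + (1 - 4*D))**2 = 2*(2 - 4*D)**2)
f(1)*(-208) = (8*(1 - 2*1)**2)*(-208) = (8*(1 - 2)**2)*(-208) = (8*(-1)**2)*(-208) = (8*1)*(-208) = 8*(-208) = -1664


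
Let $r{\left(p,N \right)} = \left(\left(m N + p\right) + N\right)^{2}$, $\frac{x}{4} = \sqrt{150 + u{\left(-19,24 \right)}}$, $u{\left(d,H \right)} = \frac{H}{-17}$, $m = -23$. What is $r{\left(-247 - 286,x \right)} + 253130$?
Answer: $\frac{28694067}{17} + \frac{93808 \sqrt{42942}}{17} \approx 2.8314 \cdot 10^{6}$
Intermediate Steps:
$u{\left(d,H \right)} = - \frac{H}{17}$ ($u{\left(d,H \right)} = H \left(- \frac{1}{17}\right) = - \frac{H}{17}$)
$x = \frac{4 \sqrt{42942}}{17}$ ($x = 4 \sqrt{150 - \frac{24}{17}} = 4 \sqrt{\frac{2526}{17}} = 4 \frac{\sqrt{42942}}{17} = \frac{4 \sqrt{42942}}{17} \approx 48.759$)
$r{\left(p,N \right)} = \left(p - 22 N\right)^{2}$ ($r{\left(p,N \right)} = \left(\left(- 23 N + p\right) + N\right)^{2} = \left(\left(p - 23 N\right) + N\right)^{2} = \left(p - 22 N\right)^{2}$)
$r{\left(-247 - 286,x \right)} + 253130 = \left(\left(-247 - 286\right) - 22 \frac{4 \sqrt{42942}}{17}\right)^{2} + 253130 = \left(-533 - \frac{88 \sqrt{42942}}{17}\right)^{2} + 253130 = 253130 + \left(-533 - \frac{88 \sqrt{42942}}{17}\right)^{2}$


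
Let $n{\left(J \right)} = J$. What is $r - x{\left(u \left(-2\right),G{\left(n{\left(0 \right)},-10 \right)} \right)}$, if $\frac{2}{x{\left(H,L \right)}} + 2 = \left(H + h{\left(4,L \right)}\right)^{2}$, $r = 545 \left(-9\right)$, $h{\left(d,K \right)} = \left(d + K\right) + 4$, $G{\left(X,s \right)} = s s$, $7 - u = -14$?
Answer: $- \frac{10678186}{2177} \approx -4905.0$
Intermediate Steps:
$u = 21$ ($u = 7 - -14 = 7 + 14 = 21$)
$G{\left(X,s \right)} = s^{2}$
$h{\left(d,K \right)} = 4 + K + d$ ($h{\left(d,K \right)} = \left(K + d\right) + 4 = 4 + K + d$)
$r = -4905$
$x{\left(H,L \right)} = \frac{2}{-2 + \left(8 + H + L\right)^{2}}$ ($x{\left(H,L \right)} = \frac{2}{-2 + \left(H + \left(4 + L + 4\right)\right)^{2}} = \frac{2}{-2 + \left(H + \left(8 + L\right)\right)^{2}} = \frac{2}{-2 + \left(8 + H + L\right)^{2}}$)
$r - x{\left(u \left(-2\right),G{\left(n{\left(0 \right)},-10 \right)} \right)} = -4905 - \frac{2}{-2 + \left(8 + 21 \left(-2\right) + \left(-10\right)^{2}\right)^{2}} = -4905 - \frac{2}{-2 + \left(8 - 42 + 100\right)^{2}} = -4905 - \frac{2}{-2 + 66^{2}} = -4905 - \frac{2}{-2 + 4356} = -4905 - \frac{2}{4354} = -4905 - 2 \cdot \frac{1}{4354} = -4905 - \frac{1}{2177} = - \frac{10678186}{2177}$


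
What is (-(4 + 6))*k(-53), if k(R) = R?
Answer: 530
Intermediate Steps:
(-(4 + 6))*k(-53) = -(4 + 6)*(-53) = -1*10*(-53) = -10*(-53) = 530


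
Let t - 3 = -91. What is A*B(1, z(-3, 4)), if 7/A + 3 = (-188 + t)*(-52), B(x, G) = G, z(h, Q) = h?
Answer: -7/4783 ≈ -0.0014635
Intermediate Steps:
t = -88 (t = 3 - 91 = -88)
A = 7/14349 (A = 7/(-3 + (-188 - 88)*(-52)) = 7/(-3 - 276*(-52)) = 7/(-3 + 14352) = 7/14349 ≈ 0.00048784)
A*B(1, z(-3, 4)) = (7/14349)*(-3) = -7/4783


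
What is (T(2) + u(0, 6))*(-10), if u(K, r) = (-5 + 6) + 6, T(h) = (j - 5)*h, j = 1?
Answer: 10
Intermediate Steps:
T(h) = -4*h (T(h) = (1 - 5)*h = -4*h)
u(K, r) = 7 (u(K, r) = 1 + 6 = 7)
(T(2) + u(0, 6))*(-10) = (-4*2 + 7)*(-10) = (-8 + 7)*(-10) = -1*(-10) = 10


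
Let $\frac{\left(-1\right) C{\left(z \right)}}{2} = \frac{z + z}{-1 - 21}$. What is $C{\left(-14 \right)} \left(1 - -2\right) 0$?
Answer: $0$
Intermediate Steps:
$C{\left(z \right)} = \frac{2 z}{11}$ ($C{\left(z \right)} = - 2 \frac{z + z}{-1 - 21} = - 2 \frac{2 z}{-22} = - 2 \cdot 2 z \left(- \frac{1}{22}\right) = - 2 \left(- \frac{z}{11}\right) = \frac{2 z}{11}$)
$C{\left(-14 \right)} \left(1 - -2\right) 0 = \frac{2}{11} \left(-14\right) \left(1 - -2\right) 0 = - \frac{28 \left(1 + 2\right) 0}{11} = - \frac{28 \cdot 3 \cdot 0}{11} = \left(- \frac{28}{11}\right) 0 = 0$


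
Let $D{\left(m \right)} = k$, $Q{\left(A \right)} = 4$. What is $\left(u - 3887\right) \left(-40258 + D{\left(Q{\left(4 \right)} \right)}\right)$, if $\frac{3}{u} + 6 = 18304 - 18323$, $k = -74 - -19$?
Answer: $\frac{3917536714}{25} \approx 1.567 \cdot 10^{8}$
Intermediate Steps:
$k = -55$ ($k = -74 + 19 = -55$)
$D{\left(m \right)} = -55$
$u = - \frac{3}{25}$ ($u = \frac{3}{-6 + \left(18304 - 18323\right)} = \frac{3}{-6 - 19} = \frac{3}{-25} = 3 \left(- \frac{1}{25}\right) = - \frac{3}{25} \approx -0.12$)
$\left(u - 3887\right) \left(-40258 + D{\left(Q{\left(4 \right)} \right)}\right) = \left(- \frac{3}{25} - 3887\right) \left(-40258 - 55\right) = \left(- \frac{97178}{25}\right) \left(-40313\right) = \frac{3917536714}{25}$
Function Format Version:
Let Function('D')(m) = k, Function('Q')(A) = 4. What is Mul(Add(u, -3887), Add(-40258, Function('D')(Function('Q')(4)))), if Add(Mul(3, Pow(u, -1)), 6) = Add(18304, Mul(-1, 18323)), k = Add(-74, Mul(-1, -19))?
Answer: Rational(3917536714, 25) ≈ 1.5670e+8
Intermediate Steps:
k = -55 (k = Add(-74, 19) = -55)
Function('D')(m) = -55
u = Rational(-3, 25) (u = Mul(3, Pow(Add(-6, Add(18304, Mul(-1, 18323))), -1)) = Mul(3, Pow(Add(-6, Add(18304, -18323)), -1)) = Mul(3, Pow(Add(-6, -19), -1)) = Mul(3, Pow(-25, -1)) = Mul(3, Rational(-1, 25)) = Rational(-3, 25) ≈ -0.12000)
Mul(Add(u, -3887), Add(-40258, Function('D')(Function('Q')(4)))) = Mul(Add(Rational(-3, 25), -3887), Add(-40258, -55)) = Mul(Rational(-97178, 25), -40313) = Rational(3917536714, 25)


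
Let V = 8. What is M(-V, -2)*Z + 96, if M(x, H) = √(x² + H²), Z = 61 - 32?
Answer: 96 + 58*√17 ≈ 335.14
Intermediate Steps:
Z = 29
M(x, H) = √(H² + x²)
M(-V, -2)*Z + 96 = √((-2)² + (-1*8)²)*29 + 96 = √(4 + (-8)²)*29 + 96 = √(4 + 64)*29 + 96 = √68*29 + 96 = (2*√17)*29 + 96 = 58*√17 + 96 = 96 + 58*√17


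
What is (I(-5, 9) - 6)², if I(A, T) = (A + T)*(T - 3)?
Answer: 324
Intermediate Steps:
I(A, T) = (-3 + T)*(A + T) (I(A, T) = (A + T)*(-3 + T) = (-3 + T)*(A + T))
(I(-5, 9) - 6)² = ((9² - 3*(-5) - 3*9 - 5*9) - 6)² = ((81 + 15 - 27 - 45) - 6)² = (24 - 6)² = 18² = 324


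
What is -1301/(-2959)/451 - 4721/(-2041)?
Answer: 6302872330/2723732869 ≈ 2.3141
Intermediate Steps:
-1301/(-2959)/451 - 4721/(-2041) = -1301*(-1/2959)*(1/451) - 4721*(-1/2041) = (1301/2959)*(1/451) + 4721/2041 = 1301/1334509 + 4721/2041 = 6302872330/2723732869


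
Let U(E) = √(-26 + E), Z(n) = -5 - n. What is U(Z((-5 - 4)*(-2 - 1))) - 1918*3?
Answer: -5754 + I*√58 ≈ -5754.0 + 7.6158*I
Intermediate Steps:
U(Z((-5 - 4)*(-2 - 1))) - 1918*3 = √(-26 + (-5 - (-5 - 4)*(-2 - 1))) - 1918*3 = √(-26 + (-5 - (-9)*(-3))) - 5754 = √(-26 + (-5 - 1*27)) - 5754 = √(-26 + (-5 - 27)) - 5754 = √(-26 - 32) - 5754 = √(-58) - 5754 = I*√58 - 5754 = -5754 + I*√58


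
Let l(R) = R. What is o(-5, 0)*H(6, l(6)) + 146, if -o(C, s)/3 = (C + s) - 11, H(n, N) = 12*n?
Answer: 3602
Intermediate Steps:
o(C, s) = 33 - 3*C - 3*s (o(C, s) = -3*((C + s) - 11) = -3*(-11 + C + s) = 33 - 3*C - 3*s)
o(-5, 0)*H(6, l(6)) + 146 = (33 - 3*(-5) - 3*0)*(12*6) + 146 = (33 + 15 + 0)*72 + 146 = 48*72 + 146 = 3456 + 146 = 3602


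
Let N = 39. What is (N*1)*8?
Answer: 312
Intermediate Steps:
(N*1)*8 = (39*1)*8 = 39*8 = 312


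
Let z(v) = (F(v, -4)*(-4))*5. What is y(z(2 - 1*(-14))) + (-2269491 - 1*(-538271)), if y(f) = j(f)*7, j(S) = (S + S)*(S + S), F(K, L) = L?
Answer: -1552020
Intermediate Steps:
j(S) = 4*S² (j(S) = (2*S)*(2*S) = 4*S²)
z(v) = 80 (z(v) = -4*(-4)*5 = 16*5 = 80)
y(f) = 28*f² (y(f) = (4*f²)*7 = 28*f²)
y(z(2 - 1*(-14))) + (-2269491 - 1*(-538271)) = 28*80² + (-2269491 - 1*(-538271)) = 28*6400 + (-2269491 + 538271) = 179200 - 1731220 = -1552020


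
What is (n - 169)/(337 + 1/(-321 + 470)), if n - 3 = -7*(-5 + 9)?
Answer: -14453/25107 ≈ -0.57566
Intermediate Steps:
n = -25 (n = 3 - 7*(-5 + 9) = 3 - 7*4 = 3 - 28 = -25)
(n - 169)/(337 + 1/(-321 + 470)) = (-25 - 169)/(337 + 1/(-321 + 470)) = -194/(337 + 1/149) = -194/(50214/149) = (149/50214)*(-194) = -14453/25107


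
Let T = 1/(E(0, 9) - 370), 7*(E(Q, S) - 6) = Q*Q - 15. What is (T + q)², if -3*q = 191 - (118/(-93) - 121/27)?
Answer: 178162008488901889/41418144390249 ≈ 4301.5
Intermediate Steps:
E(Q, S) = 27/7 + Q²/7 (E(Q, S) = 6 + (Q*Q - 15)/7 = 6 + (Q² - 15)/7 = 6 + (-15 + Q²)/7 = 6 + (-15/7 + Q²/7) = 27/7 + Q²/7)
q = -164680/2511 (q = -(191 - (118/(-93) - 121/27))/3 = -(191 - (118*(-1/93) - 121*1/27))/3 = -(191 - (-118/93 - 121/27))/3 = -(191 - 1*(-4813/837))/3 = -(191 + 4813/837)/3 = -⅓*164680/837 = -164680/2511 ≈ -65.583)
T = -7/2563 (T = 1/((27/7 + (⅐)*0²) - 370) = 1/((27/7 + (⅐)*0) - 370) = 1/((27/7 + 0) - 370) = 1/(27/7 - 370) = 1/(-2563/7) = -7/2563 ≈ -0.0027312)
(T + q)² = (-7/2563 - 164680/2511)² = (-422092417/6435693)² = 178162008488901889/41418144390249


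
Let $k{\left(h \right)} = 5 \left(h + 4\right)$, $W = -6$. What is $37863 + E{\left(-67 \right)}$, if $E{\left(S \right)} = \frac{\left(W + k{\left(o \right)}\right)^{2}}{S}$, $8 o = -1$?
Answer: $\frac{162345095}{4288} \approx 37860.0$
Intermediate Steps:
$o = - \frac{1}{8}$ ($o = \frac{1}{8} \left(-1\right) = - \frac{1}{8} \approx -0.125$)
$k{\left(h \right)} = 20 + 5 h$ ($k{\left(h \right)} = 5 \left(4 + h\right) = 20 + 5 h$)
$E{\left(S \right)} = \frac{11449}{64 S}$ ($E{\left(S \right)} = \frac{\left(-6 + \left(20 + 5 \left(- \frac{1}{8}\right)\right)\right)^{2}}{S} = \frac{\left(-6 + \left(20 - \frac{5}{8}\right)\right)^{2}}{S} = \frac{\left(-6 + \frac{155}{8}\right)^{2}}{S} = \frac{\left(\frac{107}{8}\right)^{2}}{S} = \frac{11449}{64 S}$)
$37863 + E{\left(-67 \right)} = 37863 + \frac{11449}{64 \left(-67\right)} = 37863 + \frac{11449}{64} \left(- \frac{1}{67}\right) = 37863 - \frac{11449}{4288} = \frac{162345095}{4288}$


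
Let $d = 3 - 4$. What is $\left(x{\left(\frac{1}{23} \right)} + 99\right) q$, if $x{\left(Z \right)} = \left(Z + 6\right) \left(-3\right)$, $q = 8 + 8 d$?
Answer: $0$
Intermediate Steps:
$d = -1$ ($d = 3 - 4 = -1$)
$q = 0$ ($q = 8 + 8 \left(-1\right) = 8 - 8 = 0$)
$x{\left(Z \right)} = -18 - 3 Z$ ($x{\left(Z \right)} = \left(6 + Z\right) \left(-3\right) = -18 - 3 Z$)
$\left(x{\left(\frac{1}{23} \right)} + 99\right) q = \left(\left(-18 - \frac{3}{23}\right) + 99\right) 0 = \left(- \frac{417}{23} + 99\right) 0 = \frac{1860}{23} \cdot 0 = 0$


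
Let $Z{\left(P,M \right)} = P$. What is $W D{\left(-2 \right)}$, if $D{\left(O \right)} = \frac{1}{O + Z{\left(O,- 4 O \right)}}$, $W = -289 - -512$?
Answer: $- \frac{223}{4} \approx -55.75$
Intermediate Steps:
$W = 223$ ($W = -289 + 512 = 223$)
$D{\left(O \right)} = \frac{1}{2 O}$ ($D{\left(O \right)} = \frac{1}{O + O} = \frac{1}{2 O}$)
$W D{\left(-2 \right)} = 223 \frac{1}{2 \left(-2\right)} = 223 \cdot \frac{1}{2} \left(- \frac{1}{2}\right) = 223 \left(- \frac{1}{4}\right) = - \frac{223}{4}$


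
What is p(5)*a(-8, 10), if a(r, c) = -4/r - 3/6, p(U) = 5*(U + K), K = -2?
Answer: 0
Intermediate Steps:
p(U) = -10 + 5*U (p(U) = 5*(U - 2) = 5*(-2 + U) = -10 + 5*U)
a(r, c) = -½ - 4/r (a(r, c) = -4/r - 3*⅙ = -4/r - ½ = -½ - 4/r)
p(5)*a(-8, 10) = (-10 + 5*5)*((½)*(-8 - 1*(-8))/(-8)) = (-10 + 25)*((½)*(-⅛)*(-8 + 8)) = 15*((½)*(-⅛)*0) = 15*0 = 0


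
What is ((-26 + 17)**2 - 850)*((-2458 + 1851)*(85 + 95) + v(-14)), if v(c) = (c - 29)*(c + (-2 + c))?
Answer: 83028930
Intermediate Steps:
v(c) = (-29 + c)*(-2 + 2*c)
((-26 + 17)**2 - 850)*((-2458 + 1851)*(85 + 95) + v(-14)) = ((-26 + 17)**2 - 850)*((-2458 + 1851)*(85 + 95) + (58 - 60*(-14) + 2*(-14)**2)) = ((-9)**2 - 850)*(-607*180 + (58 + 840 + 2*196)) = (81 - 850)*(-109260 + (58 + 840 + 392)) = -769*(-109260 + 1290) = -769*(-107970) = 83028930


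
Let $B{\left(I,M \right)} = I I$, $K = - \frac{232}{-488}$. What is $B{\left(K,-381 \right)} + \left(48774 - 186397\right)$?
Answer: $- \frac{512094342}{3721} \approx -1.3762 \cdot 10^{5}$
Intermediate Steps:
$K = \frac{29}{61}$ ($K = \left(-232\right) \left(- \frac{1}{488}\right) = \frac{29}{61} \approx 0.47541$)
$B{\left(I,M \right)} = I^{2}$
$B{\left(K,-381 \right)} + \left(48774 - 186397\right) = \left(\frac{29}{61}\right)^{2} + \left(48774 - 186397\right) = \frac{841}{3721} + \left(48774 - 186397\right) = \frac{841}{3721} - 137623 = - \frac{512094342}{3721}$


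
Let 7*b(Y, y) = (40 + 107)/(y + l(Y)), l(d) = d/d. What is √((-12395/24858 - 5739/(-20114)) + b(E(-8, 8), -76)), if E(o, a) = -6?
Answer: I*√21410432535096457/208330755 ≈ 0.70236*I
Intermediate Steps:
l(d) = 1
b(Y, y) = 21/(1 + y) (b(Y, y) = ((40 + 107)/(y + 1))/7 = (147/(1 + y))/7 = 21/(1 + y))
√((-12395/24858 - 5739/(-20114)) + b(E(-8, 8), -76)) = √((-12395/24858 - 5739/(-20114)) + 21/(1 - 76)) = √((-12395*1/24858 - 5739*(-1/20114)) + 21/(-75)) = √((-12395/24858 + 5739/20114) + 21*(-1/75)) = √(-26663242/124998453 - 7/25) = √(-1541570221/3124961325) = I*√21410432535096457/208330755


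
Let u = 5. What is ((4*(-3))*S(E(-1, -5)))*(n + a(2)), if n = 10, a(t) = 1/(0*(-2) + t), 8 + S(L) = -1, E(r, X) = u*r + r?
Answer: 1134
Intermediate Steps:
E(r, X) = 6*r (E(r, X) = 5*r + r = 6*r)
S(L) = -9 (S(L) = -8 - 1 = -9)
a(t) = 1/t (a(t) = 1/(0 + t) = 1/t)
((4*(-3))*S(E(-1, -5)))*(n + a(2)) = ((4*(-3))*(-9))*(10 + 1/2) = (-12*(-9))*(10 + ½) = 108*(21/2) = 1134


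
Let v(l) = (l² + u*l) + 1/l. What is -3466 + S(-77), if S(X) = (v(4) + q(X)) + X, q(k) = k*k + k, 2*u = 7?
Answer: 9357/4 ≈ 2339.3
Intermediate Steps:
u = 7/2 (u = (½)*7 = 7/2 ≈ 3.5000)
q(k) = k + k² (q(k) = k² + k = k + k²)
v(l) = 1/l + l² + 7*l/2 (v(l) = (l² + 7*l/2) + 1/l = 1/l + l² + 7*l/2)
S(X) = 121/4 + X + X*(1 + X) (S(X) = ((1/4 + 4² + (7/2)*4) + X*(1 + X)) + X = ((¼ + 16 + 14) + X*(1 + X)) + X = (121/4 + X*(1 + X)) + X = 121/4 + X + X*(1 + X))
-3466 + S(-77) = -3466 + (121/4 + (-77)² + 2*(-77)) = -3466 + (121/4 + 5929 - 154) = -3466 + 23221/4 = 9357/4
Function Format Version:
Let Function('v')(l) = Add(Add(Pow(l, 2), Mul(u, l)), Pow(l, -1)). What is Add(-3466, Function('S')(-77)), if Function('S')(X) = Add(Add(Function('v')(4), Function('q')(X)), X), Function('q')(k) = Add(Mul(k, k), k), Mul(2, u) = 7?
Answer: Rational(9357, 4) ≈ 2339.3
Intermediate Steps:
u = Rational(7, 2) (u = Mul(Rational(1, 2), 7) = Rational(7, 2) ≈ 3.5000)
Function('q')(k) = Add(k, Pow(k, 2)) (Function('q')(k) = Add(Pow(k, 2), k) = Add(k, Pow(k, 2)))
Function('v')(l) = Add(Pow(l, -1), Pow(l, 2), Mul(Rational(7, 2), l)) (Function('v')(l) = Add(Add(Pow(l, 2), Mul(Rational(7, 2), l)), Pow(l, -1)) = Add(Pow(l, -1), Pow(l, 2), Mul(Rational(7, 2), l)))
Function('S')(X) = Add(Rational(121, 4), X, Mul(X, Add(1, X))) (Function('S')(X) = Add(Add(Add(Pow(4, -1), Pow(4, 2), Mul(Rational(7, 2), 4)), Mul(X, Add(1, X))), X) = Add(Add(Add(Rational(1, 4), 16, 14), Mul(X, Add(1, X))), X) = Add(Add(Rational(121, 4), Mul(X, Add(1, X))), X) = Add(Rational(121, 4), X, Mul(X, Add(1, X))))
Add(-3466, Function('S')(-77)) = Add(-3466, Add(Rational(121, 4), Pow(-77, 2), Mul(2, -77))) = Add(-3466, Add(Rational(121, 4), 5929, -154)) = Add(-3466, Rational(23221, 4)) = Rational(9357, 4)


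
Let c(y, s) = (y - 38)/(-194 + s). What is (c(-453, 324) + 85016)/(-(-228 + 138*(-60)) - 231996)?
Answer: -3683863/9684480 ≈ -0.38039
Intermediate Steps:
c(y, s) = (-38 + y)/(-194 + s)
(c(-453, 324) + 85016)/(-(-228 + 138*(-60)) - 231996) = ((-38 - 453)/(-194 + 324) + 85016)/(-(-228 + 138*(-60)) - 231996) = (-491/130 + 85016)/(-(-228 - 8280) - 231996) = ((1/130)*(-491) + 85016)/(-1*(-8508) - 231996) = (-491/130 + 85016)/(8508 - 231996) = (11051589/130)/(-223488) = (11051589/130)*(-1/223488) = -3683863/9684480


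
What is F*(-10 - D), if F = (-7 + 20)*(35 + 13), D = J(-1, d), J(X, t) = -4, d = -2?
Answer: -3744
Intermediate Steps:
D = -4
F = 624 (F = 13*48 = 624)
F*(-10 - D) = 624*(-10 - 1*(-4)) = 624*(-10 + 4) = 624*(-6) = -3744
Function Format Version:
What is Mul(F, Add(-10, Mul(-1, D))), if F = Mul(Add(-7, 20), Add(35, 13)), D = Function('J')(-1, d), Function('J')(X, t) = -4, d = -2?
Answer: -3744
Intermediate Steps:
D = -4
F = 624 (F = Mul(13, 48) = 624)
Mul(F, Add(-10, Mul(-1, D))) = Mul(624, Add(-10, Mul(-1, -4))) = Mul(624, Add(-10, 4)) = Mul(624, -6) = -3744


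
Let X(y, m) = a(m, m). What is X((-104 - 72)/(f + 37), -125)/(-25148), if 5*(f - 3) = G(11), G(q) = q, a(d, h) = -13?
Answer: 13/25148 ≈ 0.00051694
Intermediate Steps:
f = 26/5 (f = 3 + (1/5)*11 = 3 + 11/5 = 26/5 ≈ 5.2000)
X(y, m) = -13
X((-104 - 72)/(f + 37), -125)/(-25148) = -13/(-25148) = -13*(-1/25148) = 13/25148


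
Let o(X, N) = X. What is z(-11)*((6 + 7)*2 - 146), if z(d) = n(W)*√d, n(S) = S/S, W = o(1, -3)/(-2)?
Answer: -120*I*√11 ≈ -398.0*I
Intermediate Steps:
W = -½ (W = 1/(-2) = 1*(-½) = -½ ≈ -0.50000)
n(S) = 1
z(d) = √d (z(d) = 1*√d = √d)
z(-11)*((6 + 7)*2 - 146) = √(-11)*((6 + 7)*2 - 146) = (I*√11)*(13*2 - 146) = (I*√11)*(26 - 146) = (I*√11)*(-120) = -120*I*√11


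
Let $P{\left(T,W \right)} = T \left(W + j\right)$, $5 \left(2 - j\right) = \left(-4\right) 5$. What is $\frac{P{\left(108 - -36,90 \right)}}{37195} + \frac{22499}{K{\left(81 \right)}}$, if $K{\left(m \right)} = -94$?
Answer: $- \frac{835550849}{3496330} \approx -238.98$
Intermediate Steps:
$j = 6$ ($j = 2 - \frac{\left(-4\right) 5}{5} = 2 - -4 = 2 + 4 = 6$)
$P{\left(T,W \right)} = T \left(6 + W\right)$ ($P{\left(T,W \right)} = T \left(W + 6\right) = T \left(6 + W\right)$)
$\frac{P{\left(108 - -36,90 \right)}}{37195} + \frac{22499}{K{\left(81 \right)}} = \frac{\left(108 - -36\right) \left(6 + 90\right)}{37195} + \frac{22499}{-94} = \left(108 + 36\right) 96 \cdot \frac{1}{37195} + 22499 \left(- \frac{1}{94}\right) = 144 \cdot 96 \cdot \frac{1}{37195} - \frac{22499}{94} = 13824 \cdot \frac{1}{37195} - \frac{22499}{94} = \frac{13824}{37195} - \frac{22499}{94} = - \frac{835550849}{3496330}$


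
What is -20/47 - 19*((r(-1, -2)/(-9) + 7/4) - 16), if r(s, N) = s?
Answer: 453817/1692 ≈ 268.21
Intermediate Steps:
-20/47 - 19*((r(-1, -2)/(-9) + 7/4) - 16) = -20/47 - 19*((-1/(-9) + 7/4) - 16) = -20*1/47 - 19*((-1*(-⅑) + 7*(¼)) - 16) = -20/47 - 19*((⅑ + 7/4) - 16) = -20/47 - 19*(67/36 - 16) = -20/47 - 19*(-509/36) = -20/47 + 9671/36 = 453817/1692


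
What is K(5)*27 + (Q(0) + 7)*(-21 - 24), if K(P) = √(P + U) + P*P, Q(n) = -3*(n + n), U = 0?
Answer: 360 + 27*√5 ≈ 420.37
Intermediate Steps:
Q(n) = -6*n
K(P) = √P + P² (K(P) = √(P + 0) + P*P = √P + P²)
K(5)*27 + (Q(0) + 7)*(-21 - 24) = (√5 + 5²)*27 + (-6*0 + 7)*(-21 - 24) = (√5 + 25)*27 + (0 + 7)*(-45) = (25 + √5)*27 + 7*(-45) = (675 + 27*√5) - 315 = 360 + 27*√5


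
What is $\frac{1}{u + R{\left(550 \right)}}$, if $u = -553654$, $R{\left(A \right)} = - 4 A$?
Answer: $- \frac{1}{555854} \approx -1.799 \cdot 10^{-6}$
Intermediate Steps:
$\frac{1}{u + R{\left(550 \right)}} = \frac{1}{-553654 - 2200} = \frac{1}{-555854} = - \frac{1}{555854}$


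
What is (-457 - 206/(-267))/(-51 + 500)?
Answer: -121813/119883 ≈ -1.0161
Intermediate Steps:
(-457 - 206/(-267))/(-51 + 500) = (-457 - 206*(-1/267))/449 = (-457 + 206/267)*(1/449) = -121813/267*1/449 = -121813/119883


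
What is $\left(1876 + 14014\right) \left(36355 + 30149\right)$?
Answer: $1056748560$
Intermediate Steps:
$\left(1876 + 14014\right) \left(36355 + 30149\right) = 15890 \cdot 66504 = 1056748560$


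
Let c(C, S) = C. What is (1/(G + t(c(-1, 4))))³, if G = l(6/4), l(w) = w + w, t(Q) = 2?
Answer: 1/125 ≈ 0.0080000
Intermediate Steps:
l(w) = 2*w
G = 3 (G = 2*(6/4) = 2*(6*(¼)) = 2*(3/2) = 3)
(1/(G + t(c(-1, 4))))³ = (1/(3 + 2))³ = (1/5)³ = (⅕)³ = 1/125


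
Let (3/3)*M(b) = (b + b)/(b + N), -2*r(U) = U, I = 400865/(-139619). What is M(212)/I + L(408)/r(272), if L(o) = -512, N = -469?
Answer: 7599801272/1751379185 ≈ 4.3393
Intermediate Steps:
I = -400865/139619 (I = 400865*(-1/139619) = -400865/139619 ≈ -2.8711)
r(U) = -U/2
M(b) = 2*b/(-469 + b) (M(b) = (b + b)/(b - 469) = (2*b)/(-469 + b) = 2*b/(-469 + b))
M(212)/I + L(408)/r(272) = (2*212/(-469 + 212))/(-400865/139619) - 512/((-½*272)) = (2*212/(-257))*(-139619/400865) - 512/(-136) = (2*212*(-1/257))*(-139619/400865) - 512*(-1/136) = -424/257*(-139619/400865) + 64/17 = 59198456/103022305 + 64/17 = 7599801272/1751379185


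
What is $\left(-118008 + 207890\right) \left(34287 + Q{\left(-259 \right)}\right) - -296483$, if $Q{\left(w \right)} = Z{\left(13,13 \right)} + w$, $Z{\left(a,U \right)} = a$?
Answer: $3059969645$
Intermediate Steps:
$Q{\left(w \right)} = 13 + w$
$\left(-118008 + 207890\right) \left(34287 + Q{\left(-259 \right)}\right) - -296483 = \left(-118008 + 207890\right) \left(34287 + \left(13 - 259\right)\right) - -296483 = 89882 \left(34287 - 246\right) + 296483 = 89882 \cdot 34041 + 296483 = 3059673162 + 296483 = 3059969645$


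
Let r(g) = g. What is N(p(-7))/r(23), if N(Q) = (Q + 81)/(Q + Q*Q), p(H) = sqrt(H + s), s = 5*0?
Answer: (-81*sqrt(7)/161 - I/23)/(sqrt(7) - I) ≈ -0.43478 - 0.18077*I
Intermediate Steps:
s = 0
p(H) = sqrt(H) (p(H) = sqrt(H + 0) = sqrt(H))
N(Q) = (81 + Q)/(Q + Q**2)
N(p(-7))/r(23) = ((81 + sqrt(-7))/((sqrt(-7))*(1 + sqrt(-7))))/23 = ((81 + I*sqrt(7))/(((I*sqrt(7)))*(1 + I*sqrt(7))))*(1/23) = ((-I*sqrt(7)/7)*(81 + I*sqrt(7))/(1 + I*sqrt(7)))*(1/23) = -I*sqrt(7)*(81 + I*sqrt(7))/(7*(1 + I*sqrt(7)))*(1/23) = -I*sqrt(7)*(81 + I*sqrt(7))/(161*(1 + I*sqrt(7)))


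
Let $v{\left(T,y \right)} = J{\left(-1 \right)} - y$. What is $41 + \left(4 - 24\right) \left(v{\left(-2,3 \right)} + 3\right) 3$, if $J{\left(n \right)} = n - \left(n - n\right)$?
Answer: $101$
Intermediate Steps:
$J{\left(n \right)} = n$ ($J{\left(n \right)} = n - 0 = n + 0 = n$)
$v{\left(T,y \right)} = -1 - y$
$41 + \left(4 - 24\right) \left(v{\left(-2,3 \right)} + 3\right) 3 = 41 + \left(4 - 24\right) \left(\left(-1 - 3\right) + 3\right) 3 = 41 + - 20 \left(\left(-1 - 3\right) + 3\right) 3 = 41 + - 20 \left(-4 + 3\right) 3 = 41 + \left(-20\right) \left(-1\right) 3 = 41 + 20 \cdot 3 = 41 + 60 = 101$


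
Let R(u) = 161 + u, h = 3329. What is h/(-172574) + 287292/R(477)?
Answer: 24788502853/55051106 ≈ 450.28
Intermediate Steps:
h/(-172574) + 287292/R(477) = 3329/(-172574) + 287292/(161 + 477) = 3329*(-1/172574) + 287292/638 = -3329/172574 + 287292*(1/638) = -3329/172574 + 143646/319 = 24788502853/55051106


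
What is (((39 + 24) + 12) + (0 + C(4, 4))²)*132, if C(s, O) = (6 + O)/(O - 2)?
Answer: 13200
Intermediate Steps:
C(s, O) = (6 + O)/(-2 + O)
(((39 + 24) + 12) + (0 + C(4, 4))²)*132 = (((39 + 24) + 12) + (0 + (6 + 4)/(-2 + 4))²)*132 = ((63 + 12) + (0 + 10/2)²)*132 = (75 + (0 + (½)*10)²)*132 = (75 + (0 + 5)²)*132 = (75 + 5²)*132 = (75 + 25)*132 = 100*132 = 13200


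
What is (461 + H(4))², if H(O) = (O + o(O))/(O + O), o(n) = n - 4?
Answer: 851929/4 ≈ 2.1298e+5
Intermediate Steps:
o(n) = -4 + n
H(O) = (-4 + 2*O)/(2*O) (H(O) = (O + (-4 + O))/(O + O) = (-4 + 2*O)/((2*O)) = (-4 + 2*O)*(1/(2*O)) = (-4 + 2*O)/(2*O))
(461 + H(4))² = (461 + (-2 + 4)/4)² = (461 + (¼)*2)² = (461 + ½)² = (923/2)² = 851929/4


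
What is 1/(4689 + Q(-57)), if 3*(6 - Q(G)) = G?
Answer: 1/4714 ≈ 0.00021213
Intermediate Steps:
Q(G) = 6 - G/3
1/(4689 + Q(-57)) = 1/(4689 + (6 - ⅓*(-57))) = 1/(4689 + (6 + 19)) = 1/(4689 + 25) = 1/4714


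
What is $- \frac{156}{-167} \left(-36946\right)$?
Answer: $- \frac{5763576}{167} \approx -34512.0$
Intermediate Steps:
$- \frac{156}{-167} \left(-36946\right) = \left(-156\right) \left(- \frac{1}{167}\right) \left(-36946\right) = \frac{156}{167} \left(-36946\right) = - \frac{5763576}{167}$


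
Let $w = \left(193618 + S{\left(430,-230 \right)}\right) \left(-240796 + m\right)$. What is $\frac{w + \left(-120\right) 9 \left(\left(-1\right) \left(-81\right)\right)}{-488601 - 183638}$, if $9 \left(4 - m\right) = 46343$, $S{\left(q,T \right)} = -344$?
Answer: $\frac{427807181374}{6050151} \approx 70710.0$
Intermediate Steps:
$m = - \frac{46307}{9}$ ($m = 4 - \frac{46343}{9} = - \frac{46307}{9} \approx -5145.2$)
$w = - \frac{427806394054}{9}$ ($w = \left(193618 - 344\right) \left(-240796 - \frac{46307}{9}\right) = 193274 \left(- \frac{2213471}{9}\right) = - \frac{427806394054}{9} \approx -4.7534 \cdot 10^{10}$)
$\frac{w + \left(-120\right) 9 \left(\left(-1\right) \left(-81\right)\right)}{-488601 - 183638} = \frac{- \frac{427806394054}{9} + \left(-120\right) 9 \left(\left(-1\right) \left(-81\right)\right)}{-488601 - 183638} = \frac{- \frac{427806394054}{9} - 87480}{-672239} = \left(- \frac{427806394054}{9} - 87480\right) \left(- \frac{1}{672239}\right) = \left(- \frac{427807181374}{9}\right) \left(- \frac{1}{672239}\right) = \frac{427807181374}{6050151}$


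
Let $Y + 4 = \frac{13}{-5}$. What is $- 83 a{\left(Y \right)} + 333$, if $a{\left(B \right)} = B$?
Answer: $\frac{4404}{5} \approx 880.8$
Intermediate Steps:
$Y = - \frac{33}{5}$ ($Y = -4 + \frac{13}{-5} = -4 + 13 \left(- \frac{1}{5}\right) = -4 - \frac{13}{5} = - \frac{33}{5} \approx -6.6$)
$- 83 a{\left(Y \right)} + 333 = \left(-83\right) \left(- \frac{33}{5}\right) + 333 = \frac{2739}{5} + 333 = \frac{4404}{5}$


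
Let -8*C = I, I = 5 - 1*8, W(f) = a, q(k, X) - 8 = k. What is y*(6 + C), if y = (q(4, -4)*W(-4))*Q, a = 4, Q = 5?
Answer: 1530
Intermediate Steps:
q(k, X) = 8 + k
W(f) = 4
y = 240 (y = ((8 + 4)*4)*5 = (12*4)*5 = 48*5 = 240)
I = -3 (I = 5 - 8 = -3)
C = 3/8 (C = -⅛*(-3) = 3/8 ≈ 0.37500)
y*(6 + C) = 240*(6 + 3/8) = 240*(51/8) = 1530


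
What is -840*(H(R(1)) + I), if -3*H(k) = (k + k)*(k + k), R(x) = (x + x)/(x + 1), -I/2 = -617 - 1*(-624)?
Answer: 12880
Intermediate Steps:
I = -14 (I = -2*(-617 - 1*(-624)) = -2*(-617 + 624) = -2*7 = -14)
R(x) = 2*x/(1 + x) (R(x) = (2*x)/(1 + x) = 2*x/(1 + x))
H(k) = -4*k**2/3 (H(k) = -(k + k)*(k + k)/3 = -2*k*2*k/3 = -4*k**2/3)
-840*(H(R(1)) + I) = -840*(-4*4/(1 + 1)**2/3 - 14) = -840*(-4*1**2/3 - 14) = -840*(-4/3*1**2 - 14) = -840*(-4/3*1 - 14) = -840*(-4/3 - 14) = -840*(-46/3) = 12880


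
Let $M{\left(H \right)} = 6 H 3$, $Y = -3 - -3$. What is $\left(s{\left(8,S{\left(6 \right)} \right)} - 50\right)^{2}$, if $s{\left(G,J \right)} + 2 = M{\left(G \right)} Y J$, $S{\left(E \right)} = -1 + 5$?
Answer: $2704$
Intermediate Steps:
$S{\left(E \right)} = 4$
$Y = 0$ ($Y = -3 + 3 = 0$)
$M{\left(H \right)} = 18 H$
$s{\left(G,J \right)} = -2$ ($s{\left(G,J \right)} = -2 + 18 G 0 J = -2 + 0 J = -2 + 0 = -2$)
$\left(s{\left(8,S{\left(6 \right)} \right)} - 50\right)^{2} = \left(-2 - 50\right)^{2} = \left(-52\right)^{2} = 2704$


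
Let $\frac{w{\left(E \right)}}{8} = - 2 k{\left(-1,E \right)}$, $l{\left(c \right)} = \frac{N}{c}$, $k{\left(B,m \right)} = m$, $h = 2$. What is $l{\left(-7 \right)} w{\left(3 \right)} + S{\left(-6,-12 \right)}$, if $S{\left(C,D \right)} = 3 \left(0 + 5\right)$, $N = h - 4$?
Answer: $\frac{9}{7} \approx 1.2857$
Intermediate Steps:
$N = -2$ ($N = 2 - 4 = -2$)
$S{\left(C,D \right)} = 15$ ($S{\left(C,D \right)} = 3 \cdot 5 = 15$)
$l{\left(c \right)} = - \frac{2}{c}$
$w{\left(E \right)} = - 16 E$ ($w{\left(E \right)} = 8 \left(- 2 E\right) = - 16 E$)
$l{\left(-7 \right)} w{\left(3 \right)} + S{\left(-6,-12 \right)} = - \frac{2}{-7} \left(\left(-16\right) 3\right) + 15 = \left(-2\right) \left(- \frac{1}{7}\right) \left(-48\right) + 15 = \frac{2}{7} \left(-48\right) + 15 = - \frac{96}{7} + 15 = \frac{9}{7}$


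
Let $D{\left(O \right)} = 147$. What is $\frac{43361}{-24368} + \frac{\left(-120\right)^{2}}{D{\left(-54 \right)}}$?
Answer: $\frac{114841711}{1194032} \approx 96.18$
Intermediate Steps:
$\frac{43361}{-24368} + \frac{\left(-120\right)^{2}}{D{\left(-54 \right)}} = \frac{43361}{-24368} + \frac{\left(-120\right)^{2}}{147} = 43361 \left(- \frac{1}{24368}\right) + 14400 \cdot \frac{1}{147} = - \frac{43361}{24368} + \frac{4800}{49} = \frac{114841711}{1194032}$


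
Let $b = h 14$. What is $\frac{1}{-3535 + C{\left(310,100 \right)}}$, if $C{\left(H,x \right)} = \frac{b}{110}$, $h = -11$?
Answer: $- \frac{5}{17682} \approx -0.00028277$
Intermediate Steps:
$b = -154$ ($b = \left(-11\right) 14 = -154$)
$C{\left(H,x \right)} = - \frac{7}{5}$ ($C{\left(H,x \right)} = - \frac{154}{110} = \left(-154\right) \frac{1}{110} = - \frac{7}{5}$)
$\frac{1}{-3535 + C{\left(310,100 \right)}} = \frac{1}{-3535 - \frac{7}{5}} = \frac{1}{- \frac{17682}{5}} = - \frac{5}{17682}$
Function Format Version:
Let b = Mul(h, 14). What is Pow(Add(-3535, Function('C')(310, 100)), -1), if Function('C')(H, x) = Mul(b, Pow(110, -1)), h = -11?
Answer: Rational(-5, 17682) ≈ -0.00028277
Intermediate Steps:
b = -154 (b = Mul(-11, 14) = -154)
Function('C')(H, x) = Rational(-7, 5) (Function('C')(H, x) = Mul(-154, Pow(110, -1)) = Mul(-154, Rational(1, 110)) = Rational(-7, 5))
Pow(Add(-3535, Function('C')(310, 100)), -1) = Pow(Add(-3535, Rational(-7, 5)), -1) = Pow(Rational(-17682, 5), -1) = Rational(-5, 17682)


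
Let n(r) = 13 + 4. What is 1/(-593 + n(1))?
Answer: -1/576 ≈ -0.0017361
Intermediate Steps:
n(r) = 17
1/(-593 + n(1)) = 1/(-593 + 17) = 1/(-576) = -1/576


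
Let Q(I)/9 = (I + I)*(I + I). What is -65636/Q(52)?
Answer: -16409/24336 ≈ -0.67427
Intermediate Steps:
Q(I) = 36*I² (Q(I) = 9*((I + I)*(I + I)) = 9*((2*I)*(2*I)) = 9*(4*I²) = 36*I²)
-65636/Q(52) = -65636/(36*52²) = -65636/(36*2704) = -65636/97344 = -65636*1/97344 = -16409/24336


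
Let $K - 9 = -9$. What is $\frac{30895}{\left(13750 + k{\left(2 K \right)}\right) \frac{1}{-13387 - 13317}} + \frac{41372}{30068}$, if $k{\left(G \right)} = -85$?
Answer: $- \frac{1240306920853}{20543961} \approx -60373.0$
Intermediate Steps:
$K = 0$ ($K = 9 - 9 = 0$)
$\frac{30895}{\left(13750 + k{\left(2 K \right)}\right) \frac{1}{-13387 - 13317}} + \frac{41372}{30068} = \frac{30895}{\left(13750 - 85\right) \frac{1}{-13387 - 13317}} + \frac{41372}{30068} = \frac{30895}{13665 \frac{1}{-26704}} + 41372 \cdot \frac{1}{30068} = \frac{30895}{13665 \left(- \frac{1}{26704}\right)} + \frac{10343}{7517} = \frac{30895}{- \frac{13665}{26704}} + \frac{10343}{7517} = 30895 \left(- \frac{26704}{13665}\right) + \frac{10343}{7517} = - \frac{165004016}{2733} + \frac{10343}{7517} = - \frac{1240306920853}{20543961}$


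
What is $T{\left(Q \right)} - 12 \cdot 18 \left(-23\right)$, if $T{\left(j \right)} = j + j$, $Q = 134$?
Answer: $5236$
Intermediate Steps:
$T{\left(j \right)} = 2 j$
$T{\left(Q \right)} - 12 \cdot 18 \left(-23\right) = 2 \cdot 134 - 12 \cdot 18 \left(-23\right) = 268 - 216 \left(-23\right) = 268 - -4968 = 268 + 4968 = 5236$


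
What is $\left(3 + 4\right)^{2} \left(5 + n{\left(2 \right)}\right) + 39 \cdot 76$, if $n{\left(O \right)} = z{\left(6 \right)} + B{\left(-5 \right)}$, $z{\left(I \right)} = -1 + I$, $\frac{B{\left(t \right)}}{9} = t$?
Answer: $1249$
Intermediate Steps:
$B{\left(t \right)} = 9 t$
$n{\left(O \right)} = -40$ ($n{\left(O \right)} = \left(-1 + 6\right) + 9 \left(-5\right) = 5 - 45 = -40$)
$\left(3 + 4\right)^{2} \left(5 + n{\left(2 \right)}\right) + 39 \cdot 76 = \left(3 + 4\right)^{2} \left(5 - 40\right) + 39 \cdot 76 = 7^{2} \left(-35\right) + 2964 = 49 \left(-35\right) + 2964 = -1715 + 2964 = 1249$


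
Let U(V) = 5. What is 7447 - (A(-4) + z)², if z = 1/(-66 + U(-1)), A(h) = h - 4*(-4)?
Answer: 27175926/3721 ≈ 7303.4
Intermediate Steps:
A(h) = 16 + h (A(h) = h + 16 = 16 + h)
z = -1/61 (z = 1/(-66 + 5) = 1/(-61) = -1/61 ≈ -0.016393)
7447 - (A(-4) + z)² = 7447 - ((16 - 4) - 1/61)² = 7447 - (12 - 1/61)² = 7447 - (731/61)² = 7447 - 1*534361/3721 = 7447 - 534361/3721 = 27175926/3721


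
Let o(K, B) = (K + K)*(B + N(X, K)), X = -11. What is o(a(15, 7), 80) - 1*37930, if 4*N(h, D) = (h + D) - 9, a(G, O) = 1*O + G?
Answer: -34388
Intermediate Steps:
a(G, O) = G + O (a(G, O) = O + G = G + O)
N(h, D) = -9/4 + D/4 + h/4 (N(h, D) = ((h + D) - 9)/4 = ((D + h) - 9)/4 = (-9 + D + h)/4 = -9/4 + D/4 + h/4)
o(K, B) = 2*K*(-5 + B + K/4) (o(K, B) = (K + K)*(B + (-9/4 + K/4 + (¼)*(-11))) = (2*K)*(B + (-9/4 + K/4 - 11/4)) = (2*K)*(B + (-5 + K/4)) = (2*K)*(-5 + B + K/4) = 2*K*(-5 + B + K/4))
o(a(15, 7), 80) - 1*37930 = (15 + 7)*(-20 + (15 + 7) + 4*80)/2 - 1*37930 = (½)*22*(-20 + 22 + 320) - 37930 = (½)*22*322 - 37930 = 3542 - 37930 = -34388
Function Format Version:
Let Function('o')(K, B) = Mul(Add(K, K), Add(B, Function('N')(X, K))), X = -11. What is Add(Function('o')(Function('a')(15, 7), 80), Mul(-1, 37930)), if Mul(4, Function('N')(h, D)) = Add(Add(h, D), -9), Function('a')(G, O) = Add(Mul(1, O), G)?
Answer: -34388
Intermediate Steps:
Function('a')(G, O) = Add(G, O) (Function('a')(G, O) = Add(O, G) = Add(G, O))
Function('N')(h, D) = Add(Rational(-9, 4), Mul(Rational(1, 4), D), Mul(Rational(1, 4), h)) (Function('N')(h, D) = Mul(Rational(1, 4), Add(Add(h, D), -9)) = Mul(Rational(1, 4), Add(Add(D, h), -9)) = Mul(Rational(1, 4), Add(-9, D, h)) = Add(Rational(-9, 4), Mul(Rational(1, 4), D), Mul(Rational(1, 4), h)))
Function('o')(K, B) = Mul(2, K, Add(-5, B, Mul(Rational(1, 4), K))) (Function('o')(K, B) = Mul(Add(K, K), Add(B, Add(Rational(-9, 4), Mul(Rational(1, 4), K), Mul(Rational(1, 4), -11)))) = Mul(Mul(2, K), Add(B, Add(Rational(-9, 4), Mul(Rational(1, 4), K), Rational(-11, 4)))) = Mul(Mul(2, K), Add(B, Add(-5, Mul(Rational(1, 4), K)))) = Mul(Mul(2, K), Add(-5, B, Mul(Rational(1, 4), K))) = Mul(2, K, Add(-5, B, Mul(Rational(1, 4), K))))
Add(Function('o')(Function('a')(15, 7), 80), Mul(-1, 37930)) = Add(Mul(Rational(1, 2), Add(15, 7), Add(-20, Add(15, 7), Mul(4, 80))), Mul(-1, 37930)) = Add(Mul(Rational(1, 2), 22, Add(-20, 22, 320)), -37930) = Add(Mul(Rational(1, 2), 22, 322), -37930) = Add(3542, -37930) = -34388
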